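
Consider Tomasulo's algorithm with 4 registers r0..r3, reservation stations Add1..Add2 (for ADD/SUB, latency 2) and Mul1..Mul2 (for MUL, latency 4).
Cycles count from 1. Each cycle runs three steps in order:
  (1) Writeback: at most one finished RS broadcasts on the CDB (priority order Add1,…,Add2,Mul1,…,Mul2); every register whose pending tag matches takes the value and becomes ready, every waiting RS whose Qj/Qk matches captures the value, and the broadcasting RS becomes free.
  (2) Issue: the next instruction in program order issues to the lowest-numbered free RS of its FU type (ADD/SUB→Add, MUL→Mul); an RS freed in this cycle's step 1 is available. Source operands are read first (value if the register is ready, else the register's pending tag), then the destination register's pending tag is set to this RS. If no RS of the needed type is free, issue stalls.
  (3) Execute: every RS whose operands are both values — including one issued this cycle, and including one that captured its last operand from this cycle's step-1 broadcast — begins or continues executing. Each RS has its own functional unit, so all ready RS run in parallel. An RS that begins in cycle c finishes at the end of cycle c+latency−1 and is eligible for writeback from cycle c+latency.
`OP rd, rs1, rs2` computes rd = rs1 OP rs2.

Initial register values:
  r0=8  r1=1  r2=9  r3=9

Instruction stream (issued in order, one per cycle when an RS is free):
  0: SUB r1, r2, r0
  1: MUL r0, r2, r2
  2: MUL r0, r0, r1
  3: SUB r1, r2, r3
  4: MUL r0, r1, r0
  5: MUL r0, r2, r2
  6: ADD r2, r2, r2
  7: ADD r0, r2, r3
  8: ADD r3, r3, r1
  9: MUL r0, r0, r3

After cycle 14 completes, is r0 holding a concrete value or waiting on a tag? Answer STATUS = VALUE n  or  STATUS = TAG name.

STATUS = TAG Add2

cycle 1: issue SUB r1<-Add1 // r0:8,r1:Add1,r2:9,r3:9
cycle 2: issue MUL r0<-Mul1 // r0:Mul1,r1:Add1,r2:9,r3:9
cycle 3: CDB Add1=1; issue MUL r0<-Mul2 // r0:Mul2,r1:1,r2:9,r3:9
cycle 4: issue SUB r1<-Add1 // r0:Mul2,r1:Add1,r2:9,r3:9
cycle 5: stall // r0:Mul2,r1:Add1,r2:9,r3:9
cycle 6: CDB Add1=0; stall // r0:Mul2,r1:0,r2:9,r3:9
cycle 7: CDB Mul1=81; issue MUL r0<-Mul1 // r0:Mul1,r1:0,r2:9,r3:9
cycle 8: stall // r0:Mul1,r1:0,r2:9,r3:9
cycle 9: stall // r0:Mul1,r1:0,r2:9,r3:9
cycle 10: stall // r0:Mul1,r1:0,r2:9,r3:9
cycle 11: CDB Mul2=81; issue MUL r0<-Mul2 // r0:Mul2,r1:0,r2:9,r3:9
cycle 12: issue ADD r2<-Add1 // r0:Mul2,r1:0,r2:Add1,r3:9
cycle 13: issue ADD r0<-Add2 // r0:Add2,r1:0,r2:Add1,r3:9
cycle 14: CDB Add1=18; issue ADD r3<-Add1 // r0:Add2,r1:0,r2:18,r3:Add1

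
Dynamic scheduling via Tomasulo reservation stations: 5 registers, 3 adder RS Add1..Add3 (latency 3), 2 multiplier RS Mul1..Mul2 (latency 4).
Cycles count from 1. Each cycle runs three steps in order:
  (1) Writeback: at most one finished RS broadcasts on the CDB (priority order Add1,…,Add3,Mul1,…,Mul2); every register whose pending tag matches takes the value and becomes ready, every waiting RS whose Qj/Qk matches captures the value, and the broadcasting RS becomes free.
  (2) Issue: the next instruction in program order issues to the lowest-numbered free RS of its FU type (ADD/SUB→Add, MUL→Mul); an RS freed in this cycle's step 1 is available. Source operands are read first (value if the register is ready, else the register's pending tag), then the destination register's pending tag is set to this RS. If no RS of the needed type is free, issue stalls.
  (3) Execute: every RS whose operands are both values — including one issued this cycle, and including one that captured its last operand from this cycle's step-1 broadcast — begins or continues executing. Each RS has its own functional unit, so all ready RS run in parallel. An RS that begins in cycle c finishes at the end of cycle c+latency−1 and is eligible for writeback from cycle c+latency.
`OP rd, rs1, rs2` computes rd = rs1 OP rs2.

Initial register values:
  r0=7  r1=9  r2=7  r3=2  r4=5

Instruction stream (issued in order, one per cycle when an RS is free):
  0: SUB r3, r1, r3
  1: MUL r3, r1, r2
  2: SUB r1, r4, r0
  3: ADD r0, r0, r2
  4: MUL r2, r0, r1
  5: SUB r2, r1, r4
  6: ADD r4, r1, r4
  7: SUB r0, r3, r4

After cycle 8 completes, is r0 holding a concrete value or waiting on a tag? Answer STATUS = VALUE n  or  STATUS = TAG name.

  c1: issue SUB r3<-Add1  regs: r0:7,r1:9,r2:7,r3:Add1,r4:5
  c2: issue MUL r3<-Mul1  regs: r0:7,r1:9,r2:7,r3:Mul1,r4:5
  c3: issue SUB r1<-Add2  regs: r0:7,r1:Add2,r2:7,r3:Mul1,r4:5
  c4: CDB Add1=7; issue ADD r0<-Add1  regs: r0:Add1,r1:Add2,r2:7,r3:Mul1,r4:5
  c5: issue MUL r2<-Mul2  regs: r0:Add1,r1:Add2,r2:Mul2,r3:Mul1,r4:5
  c6: CDB Add2=-2; issue SUB r2<-Add2  regs: r0:Add1,r1:-2,r2:Add2,r3:Mul1,r4:5
  c7: CDB Add1=14; issue ADD r4<-Add1  regs: r0:14,r1:-2,r2:Add2,r3:Mul1,r4:Add1
  c8: CDB Mul1=63; issue SUB r0<-Add3  regs: r0:Add3,r1:-2,r2:Add2,r3:63,r4:Add1

STATUS = TAG Add3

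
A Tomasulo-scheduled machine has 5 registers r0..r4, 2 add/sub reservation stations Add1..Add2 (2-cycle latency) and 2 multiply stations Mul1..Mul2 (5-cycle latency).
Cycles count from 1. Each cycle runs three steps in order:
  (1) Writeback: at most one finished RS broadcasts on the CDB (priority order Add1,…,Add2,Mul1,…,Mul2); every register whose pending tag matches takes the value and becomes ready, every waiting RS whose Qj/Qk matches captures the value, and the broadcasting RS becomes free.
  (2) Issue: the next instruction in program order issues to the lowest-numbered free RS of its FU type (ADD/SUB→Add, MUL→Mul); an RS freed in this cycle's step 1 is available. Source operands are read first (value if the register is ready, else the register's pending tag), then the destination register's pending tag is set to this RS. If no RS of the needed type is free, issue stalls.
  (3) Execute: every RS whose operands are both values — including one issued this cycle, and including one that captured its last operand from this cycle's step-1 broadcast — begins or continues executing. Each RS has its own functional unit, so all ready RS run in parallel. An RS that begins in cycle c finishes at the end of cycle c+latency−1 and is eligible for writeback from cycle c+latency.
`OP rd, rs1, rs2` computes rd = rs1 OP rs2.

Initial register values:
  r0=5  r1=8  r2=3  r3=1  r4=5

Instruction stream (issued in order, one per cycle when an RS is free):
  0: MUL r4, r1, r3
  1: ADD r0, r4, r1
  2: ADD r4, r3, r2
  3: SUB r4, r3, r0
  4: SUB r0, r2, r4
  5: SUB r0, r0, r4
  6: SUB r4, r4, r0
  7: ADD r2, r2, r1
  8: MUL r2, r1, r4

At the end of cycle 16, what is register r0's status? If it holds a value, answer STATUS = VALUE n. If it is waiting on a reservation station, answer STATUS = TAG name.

c1: issue MUL r4<-Mul1 | r0:5,r1:8,r2:3,r3:1,r4:Mul1
c2: issue ADD r0<-Add1 | r0:Add1,r1:8,r2:3,r3:1,r4:Mul1
c3: issue ADD r4<-Add2 | r0:Add1,r1:8,r2:3,r3:1,r4:Add2
c4: stall | r0:Add1,r1:8,r2:3,r3:1,r4:Add2
c5: CDB Add2=4; issue SUB r4<-Add2 | r0:Add1,r1:8,r2:3,r3:1,r4:Add2
c6: CDB Mul1=8; stall | r0:Add1,r1:8,r2:3,r3:1,r4:Add2
c7: stall | r0:Add1,r1:8,r2:3,r3:1,r4:Add2
c8: CDB Add1=16; issue SUB r0<-Add1 | r0:Add1,r1:8,r2:3,r3:1,r4:Add2
c9: stall | r0:Add1,r1:8,r2:3,r3:1,r4:Add2
c10: CDB Add2=-15; issue SUB r0<-Add2 | r0:Add2,r1:8,r2:3,r3:1,r4:-15
c11: stall | r0:Add2,r1:8,r2:3,r3:1,r4:-15
c12: CDB Add1=18; issue SUB r4<-Add1 | r0:Add2,r1:8,r2:3,r3:1,r4:Add1
c13: stall | r0:Add2,r1:8,r2:3,r3:1,r4:Add1
c14: CDB Add2=33; issue ADD r2<-Add2 | r0:33,r1:8,r2:Add2,r3:1,r4:Add1
c15: issue MUL r2<-Mul1 | r0:33,r1:8,r2:Mul1,r3:1,r4:Add1
c16: CDB Add1=-48 | r0:33,r1:8,r2:Mul1,r3:1,r4:-48

STATUS = VALUE 33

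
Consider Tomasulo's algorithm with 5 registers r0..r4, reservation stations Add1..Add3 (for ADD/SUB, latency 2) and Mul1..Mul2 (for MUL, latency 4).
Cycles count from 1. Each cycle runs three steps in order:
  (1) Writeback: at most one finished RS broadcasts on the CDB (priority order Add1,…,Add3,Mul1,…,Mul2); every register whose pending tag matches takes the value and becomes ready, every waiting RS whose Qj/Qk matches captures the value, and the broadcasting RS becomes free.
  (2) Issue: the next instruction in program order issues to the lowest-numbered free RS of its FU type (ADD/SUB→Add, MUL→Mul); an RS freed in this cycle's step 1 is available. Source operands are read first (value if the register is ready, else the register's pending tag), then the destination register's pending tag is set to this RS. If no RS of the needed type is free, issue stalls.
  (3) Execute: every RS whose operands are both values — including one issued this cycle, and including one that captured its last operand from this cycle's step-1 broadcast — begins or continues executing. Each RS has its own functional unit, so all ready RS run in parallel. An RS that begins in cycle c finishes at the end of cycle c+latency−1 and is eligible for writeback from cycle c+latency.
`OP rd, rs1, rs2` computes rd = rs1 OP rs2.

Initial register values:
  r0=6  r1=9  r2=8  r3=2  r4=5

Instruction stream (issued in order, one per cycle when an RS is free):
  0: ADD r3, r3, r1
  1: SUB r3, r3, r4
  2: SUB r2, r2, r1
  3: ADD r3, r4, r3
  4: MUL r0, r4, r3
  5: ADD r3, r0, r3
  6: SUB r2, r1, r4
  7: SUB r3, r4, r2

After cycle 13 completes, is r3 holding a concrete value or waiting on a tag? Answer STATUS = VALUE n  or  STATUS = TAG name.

c1: issue ADD r3<-Add1 | r0:6,r1:9,r2:8,r3:Add1,r4:5
c2: issue SUB r3<-Add2 | r0:6,r1:9,r2:8,r3:Add2,r4:5
c3: CDB Add1=11; issue SUB r2<-Add1 | r0:6,r1:9,r2:Add1,r3:Add2,r4:5
c4: issue ADD r3<-Add3 | r0:6,r1:9,r2:Add1,r3:Add3,r4:5
c5: CDB Add1=-1; issue MUL r0<-Mul1 | r0:Mul1,r1:9,r2:-1,r3:Add3,r4:5
c6: CDB Add2=6; issue ADD r3<-Add1 | r0:Mul1,r1:9,r2:-1,r3:Add1,r4:5
c7: issue SUB r2<-Add2 | r0:Mul1,r1:9,r2:Add2,r3:Add1,r4:5
c8: CDB Add3=11; issue SUB r3<-Add3 | r0:Mul1,r1:9,r2:Add2,r3:Add3,r4:5
c9: CDB Add2=4 | r0:Mul1,r1:9,r2:4,r3:Add3,r4:5
c10: - | r0:Mul1,r1:9,r2:4,r3:Add3,r4:5
c11: CDB Add3=1 | r0:Mul1,r1:9,r2:4,r3:1,r4:5
c12: CDB Mul1=55 | r0:55,r1:9,r2:4,r3:1,r4:5
c13: - | r0:55,r1:9,r2:4,r3:1,r4:5

STATUS = VALUE 1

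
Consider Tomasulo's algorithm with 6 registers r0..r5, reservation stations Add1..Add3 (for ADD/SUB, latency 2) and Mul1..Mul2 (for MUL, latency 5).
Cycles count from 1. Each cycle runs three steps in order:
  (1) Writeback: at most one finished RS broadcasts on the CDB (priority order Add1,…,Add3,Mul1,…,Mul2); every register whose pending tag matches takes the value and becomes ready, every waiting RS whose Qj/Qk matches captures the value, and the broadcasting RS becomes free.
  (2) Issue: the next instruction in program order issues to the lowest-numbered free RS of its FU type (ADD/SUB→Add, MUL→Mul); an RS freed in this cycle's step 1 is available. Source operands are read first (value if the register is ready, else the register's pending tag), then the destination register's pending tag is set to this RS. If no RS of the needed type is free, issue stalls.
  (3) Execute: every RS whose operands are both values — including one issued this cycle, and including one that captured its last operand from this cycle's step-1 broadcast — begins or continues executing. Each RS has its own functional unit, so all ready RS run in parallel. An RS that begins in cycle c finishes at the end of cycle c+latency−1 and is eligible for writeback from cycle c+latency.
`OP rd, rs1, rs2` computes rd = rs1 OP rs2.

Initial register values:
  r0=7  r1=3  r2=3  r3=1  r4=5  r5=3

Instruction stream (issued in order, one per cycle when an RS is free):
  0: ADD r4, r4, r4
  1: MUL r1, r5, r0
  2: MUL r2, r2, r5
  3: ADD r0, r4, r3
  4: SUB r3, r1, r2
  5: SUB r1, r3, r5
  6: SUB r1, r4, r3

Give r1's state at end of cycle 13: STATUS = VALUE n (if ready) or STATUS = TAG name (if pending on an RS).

c1: issue ADD r4<-Add1 | r0:7,r1:3,r2:3,r3:1,r4:Add1,r5:3
c2: issue MUL r1<-Mul1 | r0:7,r1:Mul1,r2:3,r3:1,r4:Add1,r5:3
c3: CDB Add1=10; issue MUL r2<-Mul2 | r0:7,r1:Mul1,r2:Mul2,r3:1,r4:10,r5:3
c4: issue ADD r0<-Add1 | r0:Add1,r1:Mul1,r2:Mul2,r3:1,r4:10,r5:3
c5: issue SUB r3<-Add2 | r0:Add1,r1:Mul1,r2:Mul2,r3:Add2,r4:10,r5:3
c6: CDB Add1=11; issue SUB r1<-Add1 | r0:11,r1:Add1,r2:Mul2,r3:Add2,r4:10,r5:3
c7: CDB Mul1=21; issue SUB r1<-Add3 | r0:11,r1:Add3,r2:Mul2,r3:Add2,r4:10,r5:3
c8: CDB Mul2=9 | r0:11,r1:Add3,r2:9,r3:Add2,r4:10,r5:3
c9: - | r0:11,r1:Add3,r2:9,r3:Add2,r4:10,r5:3
c10: CDB Add2=12 | r0:11,r1:Add3,r2:9,r3:12,r4:10,r5:3
c11: - | r0:11,r1:Add3,r2:9,r3:12,r4:10,r5:3
c12: CDB Add1=9 | r0:11,r1:Add3,r2:9,r3:12,r4:10,r5:3
c13: CDB Add3=-2 | r0:11,r1:-2,r2:9,r3:12,r4:10,r5:3

STATUS = VALUE -2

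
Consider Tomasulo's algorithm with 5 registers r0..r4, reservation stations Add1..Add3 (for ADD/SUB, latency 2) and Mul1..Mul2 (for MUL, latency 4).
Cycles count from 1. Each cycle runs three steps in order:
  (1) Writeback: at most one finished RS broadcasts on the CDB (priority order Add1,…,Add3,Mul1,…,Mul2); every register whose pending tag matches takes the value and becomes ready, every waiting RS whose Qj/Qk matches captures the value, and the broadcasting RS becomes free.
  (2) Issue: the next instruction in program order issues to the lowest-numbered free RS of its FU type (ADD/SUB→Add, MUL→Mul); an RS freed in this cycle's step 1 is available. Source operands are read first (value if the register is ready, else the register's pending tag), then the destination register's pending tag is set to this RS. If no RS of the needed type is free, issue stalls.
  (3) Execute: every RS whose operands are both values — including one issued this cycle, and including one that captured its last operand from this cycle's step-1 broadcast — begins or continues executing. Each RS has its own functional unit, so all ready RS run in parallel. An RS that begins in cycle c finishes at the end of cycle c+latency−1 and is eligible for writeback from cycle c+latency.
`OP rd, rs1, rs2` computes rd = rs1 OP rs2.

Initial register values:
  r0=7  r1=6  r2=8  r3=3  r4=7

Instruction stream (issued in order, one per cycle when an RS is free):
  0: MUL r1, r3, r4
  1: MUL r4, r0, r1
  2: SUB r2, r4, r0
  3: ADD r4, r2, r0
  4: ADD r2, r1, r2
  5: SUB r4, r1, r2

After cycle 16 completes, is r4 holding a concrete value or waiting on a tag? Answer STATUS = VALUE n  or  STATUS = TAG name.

  c1: issue MUL r1<-Mul1  regs: r0:7,r1:Mul1,r2:8,r3:3,r4:7
  c2: issue MUL r4<-Mul2  regs: r0:7,r1:Mul1,r2:8,r3:3,r4:Mul2
  c3: issue SUB r2<-Add1  regs: r0:7,r1:Mul1,r2:Add1,r3:3,r4:Mul2
  c4: issue ADD r4<-Add2  regs: r0:7,r1:Mul1,r2:Add1,r3:3,r4:Add2
  c5: CDB Mul1=21; issue ADD r2<-Add3  regs: r0:7,r1:21,r2:Add3,r3:3,r4:Add2
  c6: stall  regs: r0:7,r1:21,r2:Add3,r3:3,r4:Add2
  c7: stall  regs: r0:7,r1:21,r2:Add3,r3:3,r4:Add2
  c8: stall  regs: r0:7,r1:21,r2:Add3,r3:3,r4:Add2
  c9: CDB Mul2=147; stall  regs: r0:7,r1:21,r2:Add3,r3:3,r4:Add2
  c10: stall  regs: r0:7,r1:21,r2:Add3,r3:3,r4:Add2
  c11: CDB Add1=140; issue SUB r4<-Add1  regs: r0:7,r1:21,r2:Add3,r3:3,r4:Add1
  c12: -  regs: r0:7,r1:21,r2:Add3,r3:3,r4:Add1
  c13: CDB Add2=147  regs: r0:7,r1:21,r2:Add3,r3:3,r4:Add1
  c14: CDB Add3=161  regs: r0:7,r1:21,r2:161,r3:3,r4:Add1
  c15: -  regs: r0:7,r1:21,r2:161,r3:3,r4:Add1
  c16: CDB Add1=-140  regs: r0:7,r1:21,r2:161,r3:3,r4:-140

STATUS = VALUE -140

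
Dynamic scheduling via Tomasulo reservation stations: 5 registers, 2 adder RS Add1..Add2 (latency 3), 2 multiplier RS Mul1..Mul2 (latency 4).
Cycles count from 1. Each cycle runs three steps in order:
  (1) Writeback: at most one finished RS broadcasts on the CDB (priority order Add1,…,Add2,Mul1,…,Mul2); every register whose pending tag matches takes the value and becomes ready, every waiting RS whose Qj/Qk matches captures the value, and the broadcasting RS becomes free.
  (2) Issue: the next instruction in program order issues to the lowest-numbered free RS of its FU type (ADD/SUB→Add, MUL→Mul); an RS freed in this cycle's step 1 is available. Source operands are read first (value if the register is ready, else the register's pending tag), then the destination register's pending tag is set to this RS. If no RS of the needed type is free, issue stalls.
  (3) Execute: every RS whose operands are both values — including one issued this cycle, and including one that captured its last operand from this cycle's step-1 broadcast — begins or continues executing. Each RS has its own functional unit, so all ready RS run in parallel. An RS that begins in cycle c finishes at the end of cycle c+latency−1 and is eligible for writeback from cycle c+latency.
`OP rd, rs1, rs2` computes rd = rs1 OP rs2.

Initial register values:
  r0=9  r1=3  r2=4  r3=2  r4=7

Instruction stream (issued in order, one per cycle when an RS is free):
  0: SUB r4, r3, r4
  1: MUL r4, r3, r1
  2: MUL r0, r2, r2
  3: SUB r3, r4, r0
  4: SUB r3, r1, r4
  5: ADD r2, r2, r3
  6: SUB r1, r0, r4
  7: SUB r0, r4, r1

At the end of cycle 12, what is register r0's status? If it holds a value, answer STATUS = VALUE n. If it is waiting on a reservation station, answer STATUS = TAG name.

STATUS = TAG Add2

c1: issue SUB r4<-Add1 | r0:9,r1:3,r2:4,r3:2,r4:Add1
c2: issue MUL r4<-Mul1 | r0:9,r1:3,r2:4,r3:2,r4:Mul1
c3: issue MUL r0<-Mul2 | r0:Mul2,r1:3,r2:4,r3:2,r4:Mul1
c4: CDB Add1=-5; issue SUB r3<-Add1 | r0:Mul2,r1:3,r2:4,r3:Add1,r4:Mul1
c5: issue SUB r3<-Add2 | r0:Mul2,r1:3,r2:4,r3:Add2,r4:Mul1
c6: CDB Mul1=6; stall | r0:Mul2,r1:3,r2:4,r3:Add2,r4:6
c7: CDB Mul2=16; stall | r0:16,r1:3,r2:4,r3:Add2,r4:6
c8: stall | r0:16,r1:3,r2:4,r3:Add2,r4:6
c9: CDB Add2=-3; issue ADD r2<-Add2 | r0:16,r1:3,r2:Add2,r3:-3,r4:6
c10: CDB Add1=-10; issue SUB r1<-Add1 | r0:16,r1:Add1,r2:Add2,r3:-3,r4:6
c11: stall | r0:16,r1:Add1,r2:Add2,r3:-3,r4:6
c12: CDB Add2=1; issue SUB r0<-Add2 | r0:Add2,r1:Add1,r2:1,r3:-3,r4:6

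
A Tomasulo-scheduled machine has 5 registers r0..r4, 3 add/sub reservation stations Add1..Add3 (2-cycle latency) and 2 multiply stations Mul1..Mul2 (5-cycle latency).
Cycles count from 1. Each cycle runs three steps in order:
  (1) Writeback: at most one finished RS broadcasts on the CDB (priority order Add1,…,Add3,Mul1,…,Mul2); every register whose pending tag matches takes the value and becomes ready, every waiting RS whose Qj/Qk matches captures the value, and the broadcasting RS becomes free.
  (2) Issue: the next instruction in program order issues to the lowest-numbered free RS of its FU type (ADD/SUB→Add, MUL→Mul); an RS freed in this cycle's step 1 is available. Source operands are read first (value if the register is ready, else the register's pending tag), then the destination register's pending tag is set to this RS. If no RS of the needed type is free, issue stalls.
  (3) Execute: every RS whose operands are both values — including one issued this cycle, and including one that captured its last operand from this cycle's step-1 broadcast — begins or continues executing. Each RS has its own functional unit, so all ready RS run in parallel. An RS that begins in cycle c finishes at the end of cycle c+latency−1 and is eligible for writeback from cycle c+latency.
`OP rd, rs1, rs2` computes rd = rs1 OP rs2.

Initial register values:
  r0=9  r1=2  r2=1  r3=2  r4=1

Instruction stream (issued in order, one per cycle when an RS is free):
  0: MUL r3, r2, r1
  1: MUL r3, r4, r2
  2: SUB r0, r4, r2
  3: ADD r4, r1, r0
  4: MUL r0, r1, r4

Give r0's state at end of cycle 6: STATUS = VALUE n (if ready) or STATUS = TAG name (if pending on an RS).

STATUS = TAG Mul1

cycle 1: issue MUL r3<-Mul1 // r0:9,r1:2,r2:1,r3:Mul1,r4:1
cycle 2: issue MUL r3<-Mul2 // r0:9,r1:2,r2:1,r3:Mul2,r4:1
cycle 3: issue SUB r0<-Add1 // r0:Add1,r1:2,r2:1,r3:Mul2,r4:1
cycle 4: issue ADD r4<-Add2 // r0:Add1,r1:2,r2:1,r3:Mul2,r4:Add2
cycle 5: CDB Add1=0; stall // r0:0,r1:2,r2:1,r3:Mul2,r4:Add2
cycle 6: CDB Mul1=2; issue MUL r0<-Mul1 // r0:Mul1,r1:2,r2:1,r3:Mul2,r4:Add2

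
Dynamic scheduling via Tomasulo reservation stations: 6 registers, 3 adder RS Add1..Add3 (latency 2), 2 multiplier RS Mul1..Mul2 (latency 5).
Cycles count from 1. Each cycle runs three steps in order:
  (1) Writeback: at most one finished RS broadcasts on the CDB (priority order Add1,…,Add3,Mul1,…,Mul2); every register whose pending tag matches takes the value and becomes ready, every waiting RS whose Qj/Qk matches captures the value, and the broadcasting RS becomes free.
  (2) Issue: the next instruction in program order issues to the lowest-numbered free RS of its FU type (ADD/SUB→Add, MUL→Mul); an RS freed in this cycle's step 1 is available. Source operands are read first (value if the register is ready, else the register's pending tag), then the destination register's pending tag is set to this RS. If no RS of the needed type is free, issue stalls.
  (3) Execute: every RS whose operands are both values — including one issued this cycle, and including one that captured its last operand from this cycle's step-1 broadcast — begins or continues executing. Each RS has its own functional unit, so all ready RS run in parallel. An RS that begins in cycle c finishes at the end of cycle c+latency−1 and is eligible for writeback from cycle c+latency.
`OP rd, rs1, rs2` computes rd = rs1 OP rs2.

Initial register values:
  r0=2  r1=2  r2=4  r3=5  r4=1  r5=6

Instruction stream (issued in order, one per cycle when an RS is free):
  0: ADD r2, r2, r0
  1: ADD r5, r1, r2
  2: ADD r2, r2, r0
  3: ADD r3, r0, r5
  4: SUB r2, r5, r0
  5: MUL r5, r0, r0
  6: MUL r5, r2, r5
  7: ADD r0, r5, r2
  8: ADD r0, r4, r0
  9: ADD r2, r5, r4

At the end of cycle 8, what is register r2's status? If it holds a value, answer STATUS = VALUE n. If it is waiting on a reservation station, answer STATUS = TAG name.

c1: issue ADD r2<-Add1 | r0:2,r1:2,r2:Add1,r3:5,r4:1,r5:6
c2: issue ADD r5<-Add2 | r0:2,r1:2,r2:Add1,r3:5,r4:1,r5:Add2
c3: CDB Add1=6; issue ADD r2<-Add1 | r0:2,r1:2,r2:Add1,r3:5,r4:1,r5:Add2
c4: issue ADD r3<-Add3 | r0:2,r1:2,r2:Add1,r3:Add3,r4:1,r5:Add2
c5: CDB Add1=8; issue SUB r2<-Add1 | r0:2,r1:2,r2:Add1,r3:Add3,r4:1,r5:Add2
c6: CDB Add2=8; issue MUL r5<-Mul1 | r0:2,r1:2,r2:Add1,r3:Add3,r4:1,r5:Mul1
c7: issue MUL r5<-Mul2 | r0:2,r1:2,r2:Add1,r3:Add3,r4:1,r5:Mul2
c8: CDB Add1=6; issue ADD r0<-Add1 | r0:Add1,r1:2,r2:6,r3:Add3,r4:1,r5:Mul2

STATUS = VALUE 6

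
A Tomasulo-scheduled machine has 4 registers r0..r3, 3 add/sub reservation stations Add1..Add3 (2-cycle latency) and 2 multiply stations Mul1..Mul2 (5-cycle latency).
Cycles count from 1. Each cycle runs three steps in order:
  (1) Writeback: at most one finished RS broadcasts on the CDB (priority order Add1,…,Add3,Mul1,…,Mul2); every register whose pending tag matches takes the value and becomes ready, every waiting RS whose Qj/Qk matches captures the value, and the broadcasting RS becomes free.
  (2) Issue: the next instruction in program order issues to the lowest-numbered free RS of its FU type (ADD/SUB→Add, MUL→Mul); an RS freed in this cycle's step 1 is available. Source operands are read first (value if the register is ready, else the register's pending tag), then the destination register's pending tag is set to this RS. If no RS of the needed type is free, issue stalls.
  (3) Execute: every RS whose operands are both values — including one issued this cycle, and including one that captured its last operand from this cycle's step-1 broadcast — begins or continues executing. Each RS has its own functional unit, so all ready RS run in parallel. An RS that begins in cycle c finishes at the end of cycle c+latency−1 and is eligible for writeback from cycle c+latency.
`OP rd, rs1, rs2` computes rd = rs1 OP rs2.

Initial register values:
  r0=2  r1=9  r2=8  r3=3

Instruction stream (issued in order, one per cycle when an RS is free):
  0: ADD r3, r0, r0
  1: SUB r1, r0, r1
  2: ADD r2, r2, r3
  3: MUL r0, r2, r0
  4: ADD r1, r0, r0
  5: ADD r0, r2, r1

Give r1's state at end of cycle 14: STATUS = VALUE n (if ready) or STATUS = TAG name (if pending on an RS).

STATUS = VALUE 48

cycle 1: issue ADD r3<-Add1 // r0:2,r1:9,r2:8,r3:Add1
cycle 2: issue SUB r1<-Add2 // r0:2,r1:Add2,r2:8,r3:Add1
cycle 3: CDB Add1=4; issue ADD r2<-Add1 // r0:2,r1:Add2,r2:Add1,r3:4
cycle 4: CDB Add2=-7; issue MUL r0<-Mul1 // r0:Mul1,r1:-7,r2:Add1,r3:4
cycle 5: CDB Add1=12; issue ADD r1<-Add1 // r0:Mul1,r1:Add1,r2:12,r3:4
cycle 6: issue ADD r0<-Add2 // r0:Add2,r1:Add1,r2:12,r3:4
cycle 7: - // r0:Add2,r1:Add1,r2:12,r3:4
cycle 8: - // r0:Add2,r1:Add1,r2:12,r3:4
cycle 9: - // r0:Add2,r1:Add1,r2:12,r3:4
cycle 10: CDB Mul1=24 // r0:Add2,r1:Add1,r2:12,r3:4
cycle 11: - // r0:Add2,r1:Add1,r2:12,r3:4
cycle 12: CDB Add1=48 // r0:Add2,r1:48,r2:12,r3:4
cycle 13: - // r0:Add2,r1:48,r2:12,r3:4
cycle 14: CDB Add2=60 // r0:60,r1:48,r2:12,r3:4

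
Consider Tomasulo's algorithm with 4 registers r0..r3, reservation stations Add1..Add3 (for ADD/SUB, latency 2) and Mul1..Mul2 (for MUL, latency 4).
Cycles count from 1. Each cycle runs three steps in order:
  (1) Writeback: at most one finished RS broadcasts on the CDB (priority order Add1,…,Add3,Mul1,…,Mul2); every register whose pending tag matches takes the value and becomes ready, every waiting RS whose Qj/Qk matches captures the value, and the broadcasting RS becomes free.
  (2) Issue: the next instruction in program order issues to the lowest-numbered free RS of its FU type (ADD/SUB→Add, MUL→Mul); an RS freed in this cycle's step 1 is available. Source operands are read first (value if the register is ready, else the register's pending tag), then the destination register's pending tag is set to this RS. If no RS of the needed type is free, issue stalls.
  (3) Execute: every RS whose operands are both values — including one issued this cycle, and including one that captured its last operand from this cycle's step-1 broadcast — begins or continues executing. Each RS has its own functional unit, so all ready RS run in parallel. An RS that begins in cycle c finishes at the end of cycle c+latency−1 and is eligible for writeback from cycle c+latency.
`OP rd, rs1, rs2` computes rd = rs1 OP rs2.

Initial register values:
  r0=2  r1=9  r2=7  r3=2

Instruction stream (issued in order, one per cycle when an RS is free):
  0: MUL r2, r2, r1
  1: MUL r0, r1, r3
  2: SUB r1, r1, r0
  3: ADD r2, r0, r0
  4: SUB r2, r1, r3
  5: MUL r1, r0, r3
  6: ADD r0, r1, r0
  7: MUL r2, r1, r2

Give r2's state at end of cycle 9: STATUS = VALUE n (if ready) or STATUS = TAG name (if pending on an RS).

STATUS = TAG Mul2

cycle 1: issue MUL r2<-Mul1 // r0:2,r1:9,r2:Mul1,r3:2
cycle 2: issue MUL r0<-Mul2 // r0:Mul2,r1:9,r2:Mul1,r3:2
cycle 3: issue SUB r1<-Add1 // r0:Mul2,r1:Add1,r2:Mul1,r3:2
cycle 4: issue ADD r2<-Add2 // r0:Mul2,r1:Add1,r2:Add2,r3:2
cycle 5: CDB Mul1=63; issue SUB r2<-Add3 // r0:Mul2,r1:Add1,r2:Add3,r3:2
cycle 6: CDB Mul2=18; issue MUL r1<-Mul1 // r0:18,r1:Mul1,r2:Add3,r3:2
cycle 7: stall // r0:18,r1:Mul1,r2:Add3,r3:2
cycle 8: CDB Add1=-9; issue ADD r0<-Add1 // r0:Add1,r1:Mul1,r2:Add3,r3:2
cycle 9: CDB Add2=36; issue MUL r2<-Mul2 // r0:Add1,r1:Mul1,r2:Mul2,r3:2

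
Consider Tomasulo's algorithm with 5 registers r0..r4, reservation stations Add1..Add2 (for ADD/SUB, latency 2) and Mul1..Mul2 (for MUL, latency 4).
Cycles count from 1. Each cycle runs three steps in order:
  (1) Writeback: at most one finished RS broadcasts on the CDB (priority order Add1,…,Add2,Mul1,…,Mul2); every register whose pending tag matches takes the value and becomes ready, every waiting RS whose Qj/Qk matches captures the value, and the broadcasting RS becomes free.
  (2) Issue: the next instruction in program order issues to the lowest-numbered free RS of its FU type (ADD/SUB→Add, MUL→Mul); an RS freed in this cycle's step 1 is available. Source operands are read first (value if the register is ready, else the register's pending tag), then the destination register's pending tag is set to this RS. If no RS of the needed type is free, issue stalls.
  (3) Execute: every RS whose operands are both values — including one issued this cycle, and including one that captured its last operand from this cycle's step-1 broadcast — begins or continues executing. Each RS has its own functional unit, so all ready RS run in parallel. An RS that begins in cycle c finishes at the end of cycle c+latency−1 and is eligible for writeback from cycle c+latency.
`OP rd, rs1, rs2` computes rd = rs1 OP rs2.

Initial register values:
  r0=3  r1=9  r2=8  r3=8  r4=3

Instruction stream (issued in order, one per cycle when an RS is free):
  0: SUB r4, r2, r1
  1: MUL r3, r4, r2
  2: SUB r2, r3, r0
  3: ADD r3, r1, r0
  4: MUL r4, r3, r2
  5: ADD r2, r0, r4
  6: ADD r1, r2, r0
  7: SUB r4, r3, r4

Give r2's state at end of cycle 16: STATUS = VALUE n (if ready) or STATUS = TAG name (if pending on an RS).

c1: issue SUB r4<-Add1 | r0:3,r1:9,r2:8,r3:8,r4:Add1
c2: issue MUL r3<-Mul1 | r0:3,r1:9,r2:8,r3:Mul1,r4:Add1
c3: CDB Add1=-1; issue SUB r2<-Add1 | r0:3,r1:9,r2:Add1,r3:Mul1,r4:-1
c4: issue ADD r3<-Add2 | r0:3,r1:9,r2:Add1,r3:Add2,r4:-1
c5: issue MUL r4<-Mul2 | r0:3,r1:9,r2:Add1,r3:Add2,r4:Mul2
c6: CDB Add2=12; issue ADD r2<-Add2 | r0:3,r1:9,r2:Add2,r3:12,r4:Mul2
c7: CDB Mul1=-8; stall | r0:3,r1:9,r2:Add2,r3:12,r4:Mul2
c8: stall | r0:3,r1:9,r2:Add2,r3:12,r4:Mul2
c9: CDB Add1=-11; issue ADD r1<-Add1 | r0:3,r1:Add1,r2:Add2,r3:12,r4:Mul2
c10: stall | r0:3,r1:Add1,r2:Add2,r3:12,r4:Mul2
c11: stall | r0:3,r1:Add1,r2:Add2,r3:12,r4:Mul2
c12: stall | r0:3,r1:Add1,r2:Add2,r3:12,r4:Mul2
c13: CDB Mul2=-132; stall | r0:3,r1:Add1,r2:Add2,r3:12,r4:-132
c14: stall | r0:3,r1:Add1,r2:Add2,r3:12,r4:-132
c15: CDB Add2=-129; issue SUB r4<-Add2 | r0:3,r1:Add1,r2:-129,r3:12,r4:Add2
c16: - | r0:3,r1:Add1,r2:-129,r3:12,r4:Add2

STATUS = VALUE -129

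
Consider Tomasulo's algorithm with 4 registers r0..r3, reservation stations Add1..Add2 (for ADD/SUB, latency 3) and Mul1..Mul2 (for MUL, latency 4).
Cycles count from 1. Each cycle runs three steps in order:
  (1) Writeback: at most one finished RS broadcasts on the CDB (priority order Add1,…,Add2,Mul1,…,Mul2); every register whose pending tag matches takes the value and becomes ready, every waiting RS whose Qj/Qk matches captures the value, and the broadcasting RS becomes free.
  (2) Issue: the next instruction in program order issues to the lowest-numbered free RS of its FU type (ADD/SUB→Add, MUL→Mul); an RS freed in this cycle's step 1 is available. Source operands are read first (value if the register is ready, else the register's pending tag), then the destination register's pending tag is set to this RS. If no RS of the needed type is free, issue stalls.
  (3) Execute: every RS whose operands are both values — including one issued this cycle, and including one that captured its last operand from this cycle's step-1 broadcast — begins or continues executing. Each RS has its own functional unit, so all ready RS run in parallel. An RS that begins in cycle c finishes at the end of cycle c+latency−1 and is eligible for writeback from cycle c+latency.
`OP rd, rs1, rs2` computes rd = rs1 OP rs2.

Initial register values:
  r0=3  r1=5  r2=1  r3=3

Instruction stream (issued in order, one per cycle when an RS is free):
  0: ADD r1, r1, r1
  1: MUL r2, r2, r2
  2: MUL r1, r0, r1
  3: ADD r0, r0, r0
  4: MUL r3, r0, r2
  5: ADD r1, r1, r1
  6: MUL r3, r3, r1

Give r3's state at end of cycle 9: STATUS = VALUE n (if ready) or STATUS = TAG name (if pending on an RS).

cycle 1: issue ADD r1<-Add1 // r0:3,r1:Add1,r2:1,r3:3
cycle 2: issue MUL r2<-Mul1 // r0:3,r1:Add1,r2:Mul1,r3:3
cycle 3: issue MUL r1<-Mul2 // r0:3,r1:Mul2,r2:Mul1,r3:3
cycle 4: CDB Add1=10; issue ADD r0<-Add1 // r0:Add1,r1:Mul2,r2:Mul1,r3:3
cycle 5: stall // r0:Add1,r1:Mul2,r2:Mul1,r3:3
cycle 6: CDB Mul1=1; issue MUL r3<-Mul1 // r0:Add1,r1:Mul2,r2:1,r3:Mul1
cycle 7: CDB Add1=6; issue ADD r1<-Add1 // r0:6,r1:Add1,r2:1,r3:Mul1
cycle 8: CDB Mul2=30; issue MUL r3<-Mul2 // r0:6,r1:Add1,r2:1,r3:Mul2
cycle 9: - // r0:6,r1:Add1,r2:1,r3:Mul2

STATUS = TAG Mul2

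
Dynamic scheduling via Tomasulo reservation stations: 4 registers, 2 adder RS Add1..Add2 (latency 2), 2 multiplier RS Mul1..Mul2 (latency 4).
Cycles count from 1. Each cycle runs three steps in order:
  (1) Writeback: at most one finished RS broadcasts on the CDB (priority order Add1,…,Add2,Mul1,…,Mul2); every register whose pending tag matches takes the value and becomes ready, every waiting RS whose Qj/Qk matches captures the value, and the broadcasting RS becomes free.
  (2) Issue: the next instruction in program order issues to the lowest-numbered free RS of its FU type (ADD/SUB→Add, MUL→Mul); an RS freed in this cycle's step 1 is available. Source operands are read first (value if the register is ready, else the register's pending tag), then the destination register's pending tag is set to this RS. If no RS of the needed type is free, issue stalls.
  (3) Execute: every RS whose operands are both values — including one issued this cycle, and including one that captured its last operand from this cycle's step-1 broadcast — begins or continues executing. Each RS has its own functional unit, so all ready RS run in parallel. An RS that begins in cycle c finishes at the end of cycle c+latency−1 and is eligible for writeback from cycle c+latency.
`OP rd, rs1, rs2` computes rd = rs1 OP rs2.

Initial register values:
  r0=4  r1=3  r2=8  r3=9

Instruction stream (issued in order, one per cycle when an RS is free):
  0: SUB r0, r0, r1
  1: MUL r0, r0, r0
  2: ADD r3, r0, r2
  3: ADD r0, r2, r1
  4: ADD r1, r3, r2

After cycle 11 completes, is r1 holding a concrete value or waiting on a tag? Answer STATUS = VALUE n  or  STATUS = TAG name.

STATUS = VALUE 17

  c1: issue SUB r0<-Add1  regs: r0:Add1,r1:3,r2:8,r3:9
  c2: issue MUL r0<-Mul1  regs: r0:Mul1,r1:3,r2:8,r3:9
  c3: CDB Add1=1; issue ADD r3<-Add1  regs: r0:Mul1,r1:3,r2:8,r3:Add1
  c4: issue ADD r0<-Add2  regs: r0:Add2,r1:3,r2:8,r3:Add1
  c5: stall  regs: r0:Add2,r1:3,r2:8,r3:Add1
  c6: CDB Add2=11; issue ADD r1<-Add2  regs: r0:11,r1:Add2,r2:8,r3:Add1
  c7: CDB Mul1=1  regs: r0:11,r1:Add2,r2:8,r3:Add1
  c8: -  regs: r0:11,r1:Add2,r2:8,r3:Add1
  c9: CDB Add1=9  regs: r0:11,r1:Add2,r2:8,r3:9
  c10: -  regs: r0:11,r1:Add2,r2:8,r3:9
  c11: CDB Add2=17  regs: r0:11,r1:17,r2:8,r3:9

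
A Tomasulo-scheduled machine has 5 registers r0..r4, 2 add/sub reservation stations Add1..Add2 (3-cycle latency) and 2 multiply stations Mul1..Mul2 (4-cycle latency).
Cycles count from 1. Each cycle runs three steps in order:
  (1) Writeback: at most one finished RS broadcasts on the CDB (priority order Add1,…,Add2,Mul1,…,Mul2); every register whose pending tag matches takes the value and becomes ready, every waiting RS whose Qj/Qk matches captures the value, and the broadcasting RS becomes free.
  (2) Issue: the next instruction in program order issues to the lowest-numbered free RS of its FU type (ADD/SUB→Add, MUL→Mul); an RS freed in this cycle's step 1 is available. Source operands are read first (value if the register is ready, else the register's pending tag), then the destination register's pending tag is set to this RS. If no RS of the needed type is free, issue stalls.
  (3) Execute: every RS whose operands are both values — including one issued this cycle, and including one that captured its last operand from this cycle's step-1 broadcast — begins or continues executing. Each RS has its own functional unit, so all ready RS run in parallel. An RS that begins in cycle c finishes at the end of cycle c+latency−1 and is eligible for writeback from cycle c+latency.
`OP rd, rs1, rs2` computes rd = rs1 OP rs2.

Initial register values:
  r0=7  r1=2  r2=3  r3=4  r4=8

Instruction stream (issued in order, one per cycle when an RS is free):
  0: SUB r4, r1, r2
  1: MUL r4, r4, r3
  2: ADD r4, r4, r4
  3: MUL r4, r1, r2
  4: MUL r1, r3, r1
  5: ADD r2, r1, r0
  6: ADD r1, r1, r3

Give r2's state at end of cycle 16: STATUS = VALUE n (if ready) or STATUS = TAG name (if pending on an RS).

cycle 1: issue SUB r4<-Add1 // r0:7,r1:2,r2:3,r3:4,r4:Add1
cycle 2: issue MUL r4<-Mul1 // r0:7,r1:2,r2:3,r3:4,r4:Mul1
cycle 3: issue ADD r4<-Add2 // r0:7,r1:2,r2:3,r3:4,r4:Add2
cycle 4: CDB Add1=-1; issue MUL r4<-Mul2 // r0:7,r1:2,r2:3,r3:4,r4:Mul2
cycle 5: stall // r0:7,r1:2,r2:3,r3:4,r4:Mul2
cycle 6: stall // r0:7,r1:2,r2:3,r3:4,r4:Mul2
cycle 7: stall // r0:7,r1:2,r2:3,r3:4,r4:Mul2
cycle 8: CDB Mul1=-4; issue MUL r1<-Mul1 // r0:7,r1:Mul1,r2:3,r3:4,r4:Mul2
cycle 9: CDB Mul2=6; issue ADD r2<-Add1 // r0:7,r1:Mul1,r2:Add1,r3:4,r4:6
cycle 10: stall // r0:7,r1:Mul1,r2:Add1,r3:4,r4:6
cycle 11: CDB Add2=-8; issue ADD r1<-Add2 // r0:7,r1:Add2,r2:Add1,r3:4,r4:6
cycle 12: CDB Mul1=8 // r0:7,r1:Add2,r2:Add1,r3:4,r4:6
cycle 13: - // r0:7,r1:Add2,r2:Add1,r3:4,r4:6
cycle 14: - // r0:7,r1:Add2,r2:Add1,r3:4,r4:6
cycle 15: CDB Add1=15 // r0:7,r1:Add2,r2:15,r3:4,r4:6
cycle 16: CDB Add2=12 // r0:7,r1:12,r2:15,r3:4,r4:6

STATUS = VALUE 15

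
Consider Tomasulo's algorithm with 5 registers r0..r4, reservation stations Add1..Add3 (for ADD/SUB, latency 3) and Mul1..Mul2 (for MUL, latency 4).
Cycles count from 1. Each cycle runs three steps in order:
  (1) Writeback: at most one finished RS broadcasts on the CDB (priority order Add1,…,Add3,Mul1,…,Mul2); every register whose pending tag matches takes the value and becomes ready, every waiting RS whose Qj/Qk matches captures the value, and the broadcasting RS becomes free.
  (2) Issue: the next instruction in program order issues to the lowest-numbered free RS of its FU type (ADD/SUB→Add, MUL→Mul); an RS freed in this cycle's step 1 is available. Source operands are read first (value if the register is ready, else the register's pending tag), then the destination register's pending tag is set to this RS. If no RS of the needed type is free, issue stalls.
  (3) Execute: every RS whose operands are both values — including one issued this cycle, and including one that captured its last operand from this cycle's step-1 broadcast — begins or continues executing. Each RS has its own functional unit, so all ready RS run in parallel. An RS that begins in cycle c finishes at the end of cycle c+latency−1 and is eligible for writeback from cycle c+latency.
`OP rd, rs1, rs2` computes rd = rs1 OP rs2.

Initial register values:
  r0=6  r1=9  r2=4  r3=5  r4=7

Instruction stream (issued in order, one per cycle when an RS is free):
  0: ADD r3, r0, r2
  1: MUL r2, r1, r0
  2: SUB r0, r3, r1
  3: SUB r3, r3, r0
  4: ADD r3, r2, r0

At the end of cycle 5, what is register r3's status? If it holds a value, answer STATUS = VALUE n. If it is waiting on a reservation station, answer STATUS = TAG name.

  c1: issue ADD r3<-Add1  regs: r0:6,r1:9,r2:4,r3:Add1,r4:7
  c2: issue MUL r2<-Mul1  regs: r0:6,r1:9,r2:Mul1,r3:Add1,r4:7
  c3: issue SUB r0<-Add2  regs: r0:Add2,r1:9,r2:Mul1,r3:Add1,r4:7
  c4: CDB Add1=10; issue SUB r3<-Add1  regs: r0:Add2,r1:9,r2:Mul1,r3:Add1,r4:7
  c5: issue ADD r3<-Add3  regs: r0:Add2,r1:9,r2:Mul1,r3:Add3,r4:7

STATUS = TAG Add3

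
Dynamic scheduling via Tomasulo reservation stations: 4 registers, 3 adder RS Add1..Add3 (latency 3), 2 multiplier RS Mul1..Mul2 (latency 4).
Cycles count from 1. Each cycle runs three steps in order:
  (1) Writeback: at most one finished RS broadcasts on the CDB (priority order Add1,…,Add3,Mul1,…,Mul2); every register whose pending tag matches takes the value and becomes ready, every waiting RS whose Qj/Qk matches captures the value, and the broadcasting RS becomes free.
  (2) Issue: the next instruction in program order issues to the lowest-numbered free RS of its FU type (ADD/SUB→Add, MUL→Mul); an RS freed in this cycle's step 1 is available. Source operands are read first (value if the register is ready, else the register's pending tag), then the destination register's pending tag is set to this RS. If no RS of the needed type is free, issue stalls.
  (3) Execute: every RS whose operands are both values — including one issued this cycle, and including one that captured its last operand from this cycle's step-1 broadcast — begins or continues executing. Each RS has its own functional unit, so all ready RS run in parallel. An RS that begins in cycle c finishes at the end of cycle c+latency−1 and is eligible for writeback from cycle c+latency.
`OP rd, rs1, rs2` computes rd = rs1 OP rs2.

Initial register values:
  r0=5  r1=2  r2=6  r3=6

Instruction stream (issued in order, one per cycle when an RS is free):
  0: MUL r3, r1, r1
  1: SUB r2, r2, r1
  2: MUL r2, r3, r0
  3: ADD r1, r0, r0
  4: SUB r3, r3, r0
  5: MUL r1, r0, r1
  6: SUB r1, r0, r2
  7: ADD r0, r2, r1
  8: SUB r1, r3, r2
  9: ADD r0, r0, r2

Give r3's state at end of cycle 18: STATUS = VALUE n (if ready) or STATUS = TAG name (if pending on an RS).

c1: issue MUL r3<-Mul1 | r0:5,r1:2,r2:6,r3:Mul1
c2: issue SUB r2<-Add1 | r0:5,r1:2,r2:Add1,r3:Mul1
c3: issue MUL r2<-Mul2 | r0:5,r1:2,r2:Mul2,r3:Mul1
c4: issue ADD r1<-Add2 | r0:5,r1:Add2,r2:Mul2,r3:Mul1
c5: CDB Add1=4; issue SUB r3<-Add1 | r0:5,r1:Add2,r2:Mul2,r3:Add1
c6: CDB Mul1=4; issue MUL r1<-Mul1 | r0:5,r1:Mul1,r2:Mul2,r3:Add1
c7: CDB Add2=10; issue SUB r1<-Add2 | r0:5,r1:Add2,r2:Mul2,r3:Add1
c8: issue ADD r0<-Add3 | r0:Add3,r1:Add2,r2:Mul2,r3:Add1
c9: CDB Add1=-1; issue SUB r1<-Add1 | r0:Add3,r1:Add1,r2:Mul2,r3:-1
c10: CDB Mul2=20; stall | r0:Add3,r1:Add1,r2:20,r3:-1
c11: CDB Mul1=50; stall | r0:Add3,r1:Add1,r2:20,r3:-1
c12: stall | r0:Add3,r1:Add1,r2:20,r3:-1
c13: CDB Add1=-21; issue ADD r0<-Add1 | r0:Add1,r1:-21,r2:20,r3:-1
c14: CDB Add2=-15 | r0:Add1,r1:-21,r2:20,r3:-1
c15: - | r0:Add1,r1:-21,r2:20,r3:-1
c16: - | r0:Add1,r1:-21,r2:20,r3:-1
c17: CDB Add3=5 | r0:Add1,r1:-21,r2:20,r3:-1
c18: - | r0:Add1,r1:-21,r2:20,r3:-1

STATUS = VALUE -1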